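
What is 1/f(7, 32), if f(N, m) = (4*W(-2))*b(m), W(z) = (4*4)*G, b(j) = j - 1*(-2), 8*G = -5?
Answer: -1/1360 ≈ -0.00073529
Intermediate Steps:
G = -5/8 (G = (1/8)*(-5) = -5/8 ≈ -0.62500)
b(j) = 2 + j (b(j) = j + 2 = 2 + j)
W(z) = -10 (W(z) = (4*4)*(-5/8) = 16*(-5/8) = -10)
f(N, m) = -80 - 40*m (f(N, m) = (4*(-10))*(2 + m) = -40*(2 + m) = -80 - 40*m)
1/f(7, 32) = 1/(-80 - 40*32) = 1/(-80 - 1280) = 1/(-1360) = -1/1360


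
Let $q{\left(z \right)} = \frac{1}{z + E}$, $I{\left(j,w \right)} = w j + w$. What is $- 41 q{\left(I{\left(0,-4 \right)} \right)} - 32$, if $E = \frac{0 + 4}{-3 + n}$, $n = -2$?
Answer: $- \frac{563}{24} \approx -23.458$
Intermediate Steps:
$I{\left(j,w \right)} = w + j w$ ($I{\left(j,w \right)} = j w + w = w + j w$)
$E = - \frac{4}{5}$ ($E = \frac{0 + 4}{-3 - 2} = \frac{4}{-5} = 4 \left(- \frac{1}{5}\right) = - \frac{4}{5} \approx -0.8$)
$q{\left(z \right)} = \frac{1}{- \frac{4}{5} + z}$ ($q{\left(z \right)} = \frac{1}{z - \frac{4}{5}} = \frac{1}{- \frac{4}{5} + z}$)
$- 41 q{\left(I{\left(0,-4 \right)} \right)} - 32 = - 41 \frac{5}{-4 + 5 \left(- 4 \left(1 + 0\right)\right)} - 32 = - 41 \frac{5}{-4 + 5 \left(\left(-4\right) 1\right)} - 32 = - 41 \frac{5}{-4 + 5 \left(-4\right)} - 32 = - 41 \frac{5}{-4 - 20} - 32 = - 41 \frac{5}{-24} - 32 = - 41 \cdot 5 \left(- \frac{1}{24}\right) - 32 = \left(-41\right) \left(- \frac{5}{24}\right) - 32 = \frac{205}{24} - 32 = - \frac{563}{24}$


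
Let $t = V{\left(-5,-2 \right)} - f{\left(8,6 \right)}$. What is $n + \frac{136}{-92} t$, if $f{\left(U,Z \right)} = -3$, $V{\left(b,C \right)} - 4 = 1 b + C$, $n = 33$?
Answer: $33$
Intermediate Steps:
$V{\left(b,C \right)} = 4 + C + b$ ($V{\left(b,C \right)} = 4 + \left(1 b + C\right) = 4 + \left(b + C\right) = 4 + \left(C + b\right) = 4 + C + b$)
$t = 0$ ($t = \left(4 - 2 - 5\right) - -3 = -3 + 3 = 0$)
$n + \frac{136}{-92} t = 33 + \frac{136}{-92} \cdot 0 = 33 + 136 \left(- \frac{1}{92}\right) 0 = 33 - 0 = 33 + 0 = 33$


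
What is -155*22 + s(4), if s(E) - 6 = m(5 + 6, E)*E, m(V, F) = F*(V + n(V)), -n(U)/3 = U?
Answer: -3756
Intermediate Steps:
n(U) = -3*U
m(V, F) = -2*F*V (m(V, F) = F*(V - 3*V) = F*(-2*V) = -2*F*V)
s(E) = 6 - 22*E**2 (s(E) = 6 + (-2*E*(5 + 6))*E = 6 + (-2*E*11)*E = 6 + (-22*E)*E = 6 - 22*E**2)
-155*22 + s(4) = -155*22 + (6 - 22*4**2) = -3410 + (6 - 22*16) = -3410 + (6 - 352) = -3410 - 346 = -3756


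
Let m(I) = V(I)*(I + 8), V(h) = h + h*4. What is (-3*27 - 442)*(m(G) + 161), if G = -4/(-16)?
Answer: -1433543/16 ≈ -89597.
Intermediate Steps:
G = ¼ (G = -4*(-1/16) = ¼ ≈ 0.25000)
V(h) = 5*h (V(h) = h + 4*h = 5*h)
m(I) = 5*I*(8 + I) (m(I) = (5*I)*(I + 8) = (5*I)*(8 + I) = 5*I*(8 + I))
(-3*27 - 442)*(m(G) + 161) = (-3*27 - 442)*(5*(¼)*(8 + ¼) + 161) = (-81 - 442)*(5*(¼)*(33/4) + 161) = -523*(165/16 + 161) = -523*2741/16 = -1433543/16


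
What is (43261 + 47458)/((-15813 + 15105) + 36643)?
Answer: 90719/35935 ≈ 2.5245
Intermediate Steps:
(43261 + 47458)/((-15813 + 15105) + 36643) = 90719/(-708 + 36643) = 90719/35935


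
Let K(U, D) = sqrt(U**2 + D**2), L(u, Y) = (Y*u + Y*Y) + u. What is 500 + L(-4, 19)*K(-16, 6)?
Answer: 500 + 562*sqrt(73) ≈ 5301.7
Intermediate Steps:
L(u, Y) = u + Y**2 + Y*u (L(u, Y) = (Y*u + Y**2) + u = (Y**2 + Y*u) + u = u + Y**2 + Y*u)
K(U, D) = sqrt(D**2 + U**2)
500 + L(-4, 19)*K(-16, 6) = 500 + (-4 + 19**2 + 19*(-4))*sqrt(6**2 + (-16)**2) = 500 + (-4 + 361 - 76)*sqrt(36 + 256) = 500 + 281*sqrt(292) = 500 + 281*(2*sqrt(73)) = 500 + 562*sqrt(73)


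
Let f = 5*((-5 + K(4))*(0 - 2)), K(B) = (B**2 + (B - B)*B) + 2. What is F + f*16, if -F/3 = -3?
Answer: -2071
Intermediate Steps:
F = 9 (F = -3*(-3) = 9)
K(B) = 2 + B**2 (K(B) = (B**2 + 0*B) + 2 = (B**2 + 0) + 2 = B**2 + 2 = 2 + B**2)
f = -130 (f = 5*((-5 + (2 + 4**2))*(0 - 2)) = 5*((-5 + (2 + 16))*(-2)) = 5*((-5 + 18)*(-2)) = 5*(13*(-2)) = 5*(-26) = -130)
F + f*16 = 9 - 130*16 = 9 - 2080 = -2071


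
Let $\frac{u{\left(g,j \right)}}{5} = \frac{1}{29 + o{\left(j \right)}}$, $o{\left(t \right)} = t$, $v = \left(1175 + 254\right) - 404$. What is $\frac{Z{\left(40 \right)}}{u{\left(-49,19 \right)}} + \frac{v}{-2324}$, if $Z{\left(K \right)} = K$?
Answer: $\frac{891391}{2324} \approx 383.56$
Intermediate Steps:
$v = 1025$ ($v = 1429 - 404 = 1025$)
$u{\left(g,j \right)} = \frac{5}{29 + j}$
$\frac{Z{\left(40 \right)}}{u{\left(-49,19 \right)}} + \frac{v}{-2324} = \frac{40}{5 \frac{1}{29 + 19}} + \frac{1025}{-2324} = \frac{40}{5 \cdot \frac{1}{48}} + 1025 \left(- \frac{1}{2324}\right) = \frac{40}{5 \cdot \frac{1}{48}} - \frac{1025}{2324} = \frac{40}{\frac{5}{48}} - \frac{1025}{2324} = 40 \cdot \frac{48}{5} - \frac{1025}{2324} = 384 - \frac{1025}{2324} = \frac{891391}{2324}$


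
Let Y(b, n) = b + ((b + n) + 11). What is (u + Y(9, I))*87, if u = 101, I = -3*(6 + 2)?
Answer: 9222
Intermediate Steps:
I = -24 (I = -3*8 = -24)
Y(b, n) = 11 + n + 2*b (Y(b, n) = b + (11 + b + n) = 11 + n + 2*b)
(u + Y(9, I))*87 = (101 + (11 - 24 + 2*9))*87 = (101 + (11 - 24 + 18))*87 = (101 + 5)*87 = 106*87 = 9222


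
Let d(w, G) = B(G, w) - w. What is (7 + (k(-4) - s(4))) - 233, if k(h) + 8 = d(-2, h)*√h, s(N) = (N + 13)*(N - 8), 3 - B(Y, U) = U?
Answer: -166 + 14*I ≈ -166.0 + 14.0*I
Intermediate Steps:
B(Y, U) = 3 - U
d(w, G) = 3 - 2*w (d(w, G) = (3 - w) - w = 3 - 2*w)
s(N) = (-8 + N)*(13 + N) (s(N) = (13 + N)*(-8 + N) = (-8 + N)*(13 + N))
k(h) = -8 + 7*√h (k(h) = -8 + (3 - 2*(-2))*√h = -8 + (3 + 4)*√h = -8 + 7*√h)
(7 + (k(-4) - s(4))) - 233 = (7 + ((-8 + 7*√(-4)) - (-104 + 4² + 5*4))) - 233 = (7 + ((-8 + 7*(2*I)) - (-104 + 16 + 20))) - 233 = (7 + ((-8 + 14*I) - 1*(-68))) - 233 = (7 + ((-8 + 14*I) + 68)) - 233 = (7 + (60 + 14*I)) - 233 = (67 + 14*I) - 233 = -166 + 14*I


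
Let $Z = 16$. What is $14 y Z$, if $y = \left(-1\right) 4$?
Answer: $-896$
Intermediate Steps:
$y = -4$
$14 y Z = 14 \left(-4\right) 16 = \left(-56\right) 16 = -896$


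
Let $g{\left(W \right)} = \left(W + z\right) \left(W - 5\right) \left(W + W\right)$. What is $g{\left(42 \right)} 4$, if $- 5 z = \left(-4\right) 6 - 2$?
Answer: $\frac{2933952}{5} \approx 5.8679 \cdot 10^{5}$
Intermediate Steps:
$z = \frac{26}{5}$ ($z = - \frac{\left(-4\right) 6 - 2}{5} = - \frac{-24 - 2}{5} = \left(- \frac{1}{5}\right) \left(-26\right) = \frac{26}{5} \approx 5.2$)
$g{\left(W \right)} = 2 W \left(-5 + W\right) \left(\frac{26}{5} + W\right)$ ($g{\left(W \right)} = \left(W + \frac{26}{5}\right) \left(W - 5\right) \left(W + W\right) = \left(\frac{26}{5} + W\right) \left(-5 + W\right) 2 W = \left(\frac{26}{5} + W\right) 2 W \left(-5 + W\right) = 2 W \left(-5 + W\right) \left(\frac{26}{5} + W\right)$)
$g{\left(42 \right)} 4 = \frac{2}{5} \cdot 42 \left(-130 + 42 + 5 \cdot 42^{2}\right) 4 = \frac{2}{5} \cdot 42 \left(-130 + 42 + 5 \cdot 1764\right) 4 = \frac{2}{5} \cdot 42 \left(-130 + 42 + 8820\right) 4 = \frac{2}{5} \cdot 42 \cdot 8732 \cdot 4 = \frac{733488}{5} \cdot 4 = \frac{2933952}{5}$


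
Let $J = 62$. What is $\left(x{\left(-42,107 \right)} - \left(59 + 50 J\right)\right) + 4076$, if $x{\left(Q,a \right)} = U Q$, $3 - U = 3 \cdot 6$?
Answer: $1547$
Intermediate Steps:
$U = -15$ ($U = 3 - 3 \cdot 6 = 3 - 18 = -15$)
$x{\left(Q,a \right)} = - 15 Q$
$\left(x{\left(-42,107 \right)} - \left(59 + 50 J\right)\right) + 4076 = \left(\left(-15\right) \left(-42\right) - 3159\right) + 4076 = \left(630 - 3159\right) + 4076 = -2529 + 4076 = 1547$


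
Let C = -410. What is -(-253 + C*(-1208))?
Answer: -495027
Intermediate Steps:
-(-253 + C*(-1208)) = -(-253 - 410*(-1208)) = -(-253 + 495280) = -1*495027 = -495027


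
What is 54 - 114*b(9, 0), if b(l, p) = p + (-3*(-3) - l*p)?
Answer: -972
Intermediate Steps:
b(l, p) = 9 + p - l*p (b(l, p) = p + (9 - l*p) = 9 + p - l*p)
54 - 114*b(9, 0) = 54 - 114*(9 + 0 - 1*9*0) = 54 - 114*(9 + 0 + 0) = 54 - 114*9 = 54 - 1026 = -972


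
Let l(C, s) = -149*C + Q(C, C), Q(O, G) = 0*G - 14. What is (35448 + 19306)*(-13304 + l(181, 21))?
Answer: -2205874398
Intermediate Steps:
Q(O, G) = -14 (Q(O, G) = 0 - 14 = -14)
l(C, s) = -14 - 149*C (l(C, s) = -149*C - 14 = -14 - 149*C)
(35448 + 19306)*(-13304 + l(181, 21)) = (35448 + 19306)*(-13304 + (-14 - 149*181)) = 54754*(-13304 + (-14 - 26969)) = 54754*(-13304 - 26983) = 54754*(-40287) = -2205874398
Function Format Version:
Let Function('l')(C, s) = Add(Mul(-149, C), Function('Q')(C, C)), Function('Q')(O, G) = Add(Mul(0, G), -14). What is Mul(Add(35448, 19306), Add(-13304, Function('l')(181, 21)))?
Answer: -2205874398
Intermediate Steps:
Function('Q')(O, G) = -14 (Function('Q')(O, G) = Add(0, -14) = -14)
Function('l')(C, s) = Add(-14, Mul(-149, C)) (Function('l')(C, s) = Add(Mul(-149, C), -14) = Add(-14, Mul(-149, C)))
Mul(Add(35448, 19306), Add(-13304, Function('l')(181, 21))) = Mul(Add(35448, 19306), Add(-13304, Add(-14, Mul(-149, 181)))) = Mul(54754, Add(-13304, Add(-14, -26969))) = Mul(54754, Add(-13304, -26983)) = Mul(54754, -40287) = -2205874398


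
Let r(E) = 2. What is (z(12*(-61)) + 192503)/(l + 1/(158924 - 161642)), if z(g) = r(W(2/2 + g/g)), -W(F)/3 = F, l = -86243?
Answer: -104645718/46881695 ≈ -2.2321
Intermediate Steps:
W(F) = -3*F
z(g) = 2
(z(12*(-61)) + 192503)/(l + 1/(158924 - 161642)) = (2 + 192503)/(-86243 + 1/(158924 - 161642)) = 192505/(-86243 + 1/(-2718)) = 192505/(-86243 - 1/2718) = 192505/(-234408475/2718) = 192505*(-2718/234408475) = -104645718/46881695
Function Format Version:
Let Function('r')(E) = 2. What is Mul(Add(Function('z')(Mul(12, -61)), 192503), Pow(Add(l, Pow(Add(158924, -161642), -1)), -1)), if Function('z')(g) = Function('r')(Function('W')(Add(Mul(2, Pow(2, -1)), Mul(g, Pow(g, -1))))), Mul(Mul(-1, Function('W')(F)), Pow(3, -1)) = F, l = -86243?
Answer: Rational(-104645718, 46881695) ≈ -2.2321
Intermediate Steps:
Function('W')(F) = Mul(-3, F)
Function('z')(g) = 2
Mul(Add(Function('z')(Mul(12, -61)), 192503), Pow(Add(l, Pow(Add(158924, -161642), -1)), -1)) = Mul(Add(2, 192503), Pow(Add(-86243, Pow(Add(158924, -161642), -1)), -1)) = Mul(192505, Pow(Add(-86243, Pow(-2718, -1)), -1)) = Mul(192505, Pow(Add(-86243, Rational(-1, 2718)), -1)) = Mul(192505, Pow(Rational(-234408475, 2718), -1)) = Mul(192505, Rational(-2718, 234408475)) = Rational(-104645718, 46881695)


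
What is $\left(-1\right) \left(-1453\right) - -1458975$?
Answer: $1460428$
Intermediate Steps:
$\left(-1\right) \left(-1453\right) - -1458975 = 1453 + 1458975 = 1460428$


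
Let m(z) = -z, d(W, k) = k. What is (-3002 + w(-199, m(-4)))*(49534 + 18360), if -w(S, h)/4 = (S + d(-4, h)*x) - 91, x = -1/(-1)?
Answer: -126147052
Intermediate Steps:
x = 1 (x = -1*(-1) = 1)
w(S, h) = 364 - 4*S - 4*h (w(S, h) = -4*((S + h*1) - 91) = -4*((S + h) - 91) = -4*(-91 + S + h) = 364 - 4*S - 4*h)
(-3002 + w(-199, m(-4)))*(49534 + 18360) = (-3002 + (364 - 4*(-199) - (-4)*(-4)))*(49534 + 18360) = (-3002 + (364 + 796 - 4*4))*67894 = (-3002 + (364 + 796 - 16))*67894 = (-3002 + 1144)*67894 = -1858*67894 = -126147052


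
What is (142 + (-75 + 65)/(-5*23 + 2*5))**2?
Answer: 8904256/441 ≈ 20191.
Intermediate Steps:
(142 + (-75 + 65)/(-5*23 + 2*5))**2 = (142 - 10/(-115 + 10))**2 = (142 - 10/(-105))**2 = (142 - 10*(-1/105))**2 = (142 + 2/21)**2 = (2984/21)**2 = 8904256/441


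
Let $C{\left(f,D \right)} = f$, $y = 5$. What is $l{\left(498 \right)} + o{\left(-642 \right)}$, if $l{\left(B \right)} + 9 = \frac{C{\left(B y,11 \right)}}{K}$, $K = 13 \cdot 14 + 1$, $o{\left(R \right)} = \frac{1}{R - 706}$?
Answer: $\frac{378727}{82228} \approx 4.6058$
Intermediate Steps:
$o{\left(R \right)} = \frac{1}{-706 + R}$
$K = 183$ ($K = 182 + 1 = 183$)
$l{\left(B \right)} = -9 + \frac{5 B}{183}$ ($l{\left(B \right)} = -9 + \frac{B 5}{183} = -9 + 5 B \frac{1}{183} = -9 + \frac{5 B}{183}$)
$l{\left(498 \right)} + o{\left(-642 \right)} = \left(-9 + \frac{5}{183} \cdot 498\right) + \frac{1}{-706 - 642} = \left(-9 + \frac{830}{61}\right) + \frac{1}{-1348} = \frac{281}{61} - \frac{1}{1348} = \frac{378727}{82228}$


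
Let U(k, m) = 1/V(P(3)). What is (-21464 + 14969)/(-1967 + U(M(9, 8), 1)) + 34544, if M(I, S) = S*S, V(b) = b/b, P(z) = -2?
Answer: 67919999/1966 ≈ 34547.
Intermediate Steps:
V(b) = 1
M(I, S) = S**2
U(k, m) = 1 (U(k, m) = 1/1 = 1)
(-21464 + 14969)/(-1967 + U(M(9, 8), 1)) + 34544 = (-21464 + 14969)/(-1967 + 1) + 34544 = -6495/(-1966) + 34544 = -6495*(-1/1966) + 34544 = 6495/1966 + 34544 = 67919999/1966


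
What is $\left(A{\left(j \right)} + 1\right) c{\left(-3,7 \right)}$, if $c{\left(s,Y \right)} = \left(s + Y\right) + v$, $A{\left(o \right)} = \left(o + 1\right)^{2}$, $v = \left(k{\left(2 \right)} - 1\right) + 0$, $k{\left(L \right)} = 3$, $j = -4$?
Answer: $60$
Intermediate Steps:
$v = 2$ ($v = \left(3 - 1\right) + 0 = 2 + 0 = 2$)
$A{\left(o \right)} = \left(1 + o\right)^{2}$
$c{\left(s,Y \right)} = 2 + Y + s$ ($c{\left(s,Y \right)} = \left(s + Y\right) + 2 = \left(Y + s\right) + 2 = 2 + Y + s$)
$\left(A{\left(j \right)} + 1\right) c{\left(-3,7 \right)} = \left(\left(1 - 4\right)^{2} + 1\right) \left(2 + 7 - 3\right) = \left(\left(-3\right)^{2} + 1\right) 6 = \left(9 + 1\right) 6 = 10 \cdot 6 = 60$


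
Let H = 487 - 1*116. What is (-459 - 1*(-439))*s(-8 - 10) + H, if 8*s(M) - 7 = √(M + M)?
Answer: 707/2 - 15*I ≈ 353.5 - 15.0*I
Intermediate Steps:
H = 371 (H = 487 - 116 = 371)
s(M) = 7/8 + √2*√M/8 (s(M) = 7/8 + √(M + M)/8 = 7/8 + √(2*M)/8 = 7/8 + (√2*√M)/8 = 7/8 + √2*√M/8)
(-459 - 1*(-439))*s(-8 - 10) + H = (-459 - 1*(-439))*(7/8 + √2*√(-8 - 10)/8) + 371 = (-459 + 439)*(7/8 + √2*√(-18)/8) + 371 = -20*(7/8 + √2*(3*I*√2)/8) + 371 = -20*(7/8 + 3*I/4) + 371 = (-35/2 - 15*I) + 371 = 707/2 - 15*I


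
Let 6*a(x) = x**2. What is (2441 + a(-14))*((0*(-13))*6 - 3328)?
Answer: -24697088/3 ≈ -8.2324e+6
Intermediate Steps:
a(x) = x**2/6
(2441 + a(-14))*((0*(-13))*6 - 3328) = (2441 + (1/6)*(-14)**2)*((0*(-13))*6 - 3328) = (2441 + (1/6)*196)*(0*6 - 3328) = (2441 + 98/3)*(0 - 3328) = (7421/3)*(-3328) = -24697088/3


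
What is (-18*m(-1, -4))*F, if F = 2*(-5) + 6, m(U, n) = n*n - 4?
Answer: 864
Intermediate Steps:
m(U, n) = -4 + n**2 (m(U, n) = n**2 - 4 = -4 + n**2)
F = -4 (F = -10 + 6 = -4)
(-18*m(-1, -4))*F = -18*(-4 + (-4)**2)*(-4) = -18*(-4 + 16)*(-4) = -18*12*(-4) = -216*(-4) = 864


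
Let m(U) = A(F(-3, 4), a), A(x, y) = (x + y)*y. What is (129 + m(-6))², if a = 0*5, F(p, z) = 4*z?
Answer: 16641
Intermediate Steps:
a = 0
A(x, y) = y*(x + y)
m(U) = 0 (m(U) = 0*(4*4 + 0) = 0*(16 + 0) = 0*16 = 0)
(129 + m(-6))² = (129 + 0)² = 129² = 16641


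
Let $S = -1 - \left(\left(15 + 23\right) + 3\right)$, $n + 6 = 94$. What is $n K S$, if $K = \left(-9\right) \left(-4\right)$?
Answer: $-133056$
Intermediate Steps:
$n = 88$ ($n = -6 + 94 = 88$)
$K = 36$
$S = -42$ ($S = -1 - \left(38 + 3\right) = -1 - 41 = -42$)
$n K S = 88 \cdot 36 \left(-42\right) = 3168 \left(-42\right) = -133056$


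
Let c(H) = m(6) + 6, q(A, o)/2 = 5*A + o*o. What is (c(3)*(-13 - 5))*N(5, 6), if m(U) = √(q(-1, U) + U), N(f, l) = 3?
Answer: -324 - 108*√17 ≈ -769.29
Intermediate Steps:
q(A, o) = 2*o² + 10*A (q(A, o) = 2*(5*A + o*o) = 2*(5*A + o²) = 2*(o² + 5*A) = 2*o² + 10*A)
m(U) = √(-10 + U + 2*U²) (m(U) = √((2*U² + 10*(-1)) + U) = √((2*U² - 10) + U) = √((-10 + 2*U²) + U) = √(-10 + U + 2*U²))
c(H) = 6 + 2*√17 (c(H) = √(-10 + 6 + 2*6²) + 6 = √(-10 + 6 + 2*36) + 6 = √(-10 + 6 + 72) + 6 = √68 + 6 = 2*√17 + 6 = 6 + 2*√17)
(c(3)*(-13 - 5))*N(5, 6) = ((6 + 2*√17)*(-13 - 5))*3 = ((6 + 2*√17)*(-18))*3 = (-108 - 36*√17)*3 = -324 - 108*√17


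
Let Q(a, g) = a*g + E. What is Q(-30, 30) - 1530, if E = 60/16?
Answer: -9705/4 ≈ -2426.3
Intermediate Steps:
E = 15/4 (E = 60*(1/16) = 15/4 ≈ 3.7500)
Q(a, g) = 15/4 + a*g (Q(a, g) = a*g + 15/4 = 15/4 + a*g)
Q(-30, 30) - 1530 = (15/4 - 30*30) - 1530 = (15/4 - 900) - 1530 = -3585/4 - 1530 = -9705/4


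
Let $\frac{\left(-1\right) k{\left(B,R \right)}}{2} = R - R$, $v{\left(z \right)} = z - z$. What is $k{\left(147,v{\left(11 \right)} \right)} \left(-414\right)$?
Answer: $0$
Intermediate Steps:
$v{\left(z \right)} = 0$
$k{\left(B,R \right)} = 0$ ($k{\left(B,R \right)} = - 2 \left(R - R\right) = \left(-2\right) 0 = 0$)
$k{\left(147,v{\left(11 \right)} \right)} \left(-414\right) = 0 \left(-414\right) = 0$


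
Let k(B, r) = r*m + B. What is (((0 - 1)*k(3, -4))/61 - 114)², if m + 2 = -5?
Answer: 48790225/3721 ≈ 13112.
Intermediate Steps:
m = -7 (m = -2 - 5 = -7)
k(B, r) = B - 7*r (k(B, r) = r*(-7) + B = -7*r + B = B - 7*r)
(((0 - 1)*k(3, -4))/61 - 114)² = (((0 - 1)*(3 - 7*(-4)))/61 - 114)² = (-(3 + 28)*(1/61) - 114)² = (-1*31*(1/61) - 114)² = (-31*1/61 - 114)² = (-31/61 - 114)² = (-6985/61)² = 48790225/3721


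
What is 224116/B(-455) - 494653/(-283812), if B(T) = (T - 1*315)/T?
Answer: 413449707431/3121932 ≈ 1.3243e+5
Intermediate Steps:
B(T) = (-315 + T)/T (B(T) = (T - 315)/T = (-315 + T)/T)
224116/B(-455) - 494653/(-283812) = 224116/(((-315 - 455)/(-455))) - 494653/(-283812) = 224116/((-1/455*(-770))) - 494653*(-1/283812) = 224116/(22/13) + 494653/283812 = 224116*(13/22) + 494653/283812 = 1456754/11 + 494653/283812 = 413449707431/3121932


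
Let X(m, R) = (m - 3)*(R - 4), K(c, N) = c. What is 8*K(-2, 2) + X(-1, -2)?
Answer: 8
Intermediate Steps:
X(m, R) = (-4 + R)*(-3 + m) (X(m, R) = (-3 + m)*(-4 + R) = (-4 + R)*(-3 + m))
8*K(-2, 2) + X(-1, -2) = 8*(-2) + (12 - 4*(-1) - 3*(-2) - 2*(-1)) = -16 + (12 + 4 + 6 + 2) = -16 + 24 = 8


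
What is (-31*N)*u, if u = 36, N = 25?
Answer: -27900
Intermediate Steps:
(-31*N)*u = -31*25*36 = -775*36 = -27900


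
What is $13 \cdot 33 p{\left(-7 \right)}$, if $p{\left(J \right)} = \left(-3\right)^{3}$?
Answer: $-11583$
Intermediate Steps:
$p{\left(J \right)} = -27$
$13 \cdot 33 p{\left(-7 \right)} = 13 \cdot 33 \left(-27\right) = 429 \left(-27\right) = -11583$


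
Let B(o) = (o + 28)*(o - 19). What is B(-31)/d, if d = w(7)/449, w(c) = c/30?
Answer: 2020500/7 ≈ 2.8864e+5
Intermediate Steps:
w(c) = c/30 (w(c) = c*(1/30) = c/30)
B(o) = (-19 + o)*(28 + o) (B(o) = (28 + o)*(-19 + o) = (-19 + o)*(28 + o))
d = 7/13470 (d = ((1/30)*7)/449 = (7/30)*(1/449) = 7/13470 ≈ 0.00051967)
B(-31)/d = (-532 + (-31)² + 9*(-31))/(7/13470) = (-532 + 961 - 279)*(13470/7) = 150*(13470/7) = 2020500/7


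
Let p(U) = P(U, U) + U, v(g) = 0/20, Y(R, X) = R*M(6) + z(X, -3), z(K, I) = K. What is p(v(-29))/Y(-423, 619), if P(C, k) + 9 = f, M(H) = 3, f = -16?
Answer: 1/26 ≈ 0.038462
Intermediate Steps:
Y(R, X) = X + 3*R (Y(R, X) = R*3 + X = 3*R + X = X + 3*R)
P(C, k) = -25 (P(C, k) = -9 - 16 = -25)
v(g) = 0 (v(g) = 0*(1/20) = 0)
p(U) = -25 + U
p(v(-29))/Y(-423, 619) = (-25 + 0)/(619 + 3*(-423)) = -25/(619 - 1269) = -25/(-650) = -25*(-1/650) = 1/26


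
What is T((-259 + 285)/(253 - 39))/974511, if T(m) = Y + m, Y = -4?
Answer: -415/104272677 ≈ -3.9799e-6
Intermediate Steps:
T(m) = -4 + m
T((-259 + 285)/(253 - 39))/974511 = (-4 + (-259 + 285)/(253 - 39))/974511 = (-4 + 26/214)*(1/974511) = (-4 + 26*(1/214))*(1/974511) = (-4 + 13/107)*(1/974511) = -415/107*1/974511 = -415/104272677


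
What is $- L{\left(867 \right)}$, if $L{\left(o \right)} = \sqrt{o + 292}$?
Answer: $- \sqrt{1159} \approx -34.044$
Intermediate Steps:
$L{\left(o \right)} = \sqrt{292 + o}$
$- L{\left(867 \right)} = - \sqrt{292 + 867} = - \sqrt{1159}$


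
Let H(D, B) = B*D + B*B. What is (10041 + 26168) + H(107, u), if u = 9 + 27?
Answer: 41357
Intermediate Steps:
u = 36
H(D, B) = B**2 + B*D (H(D, B) = B*D + B**2 = B**2 + B*D)
(10041 + 26168) + H(107, u) = (10041 + 26168) + 36*(36 + 107) = 36209 + 36*143 = 36209 + 5148 = 41357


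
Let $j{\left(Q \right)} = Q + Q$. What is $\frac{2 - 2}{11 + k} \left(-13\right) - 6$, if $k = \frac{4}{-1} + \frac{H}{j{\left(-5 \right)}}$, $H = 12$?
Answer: $-6$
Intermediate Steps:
$j{\left(Q \right)} = 2 Q$
$k = - \frac{26}{5}$ ($k = \frac{4}{-1} + \frac{12}{2 \left(-5\right)} = 4 \left(-1\right) + \frac{12}{-10} = -4 + 12 \left(- \frac{1}{10}\right) = -4 - \frac{6}{5} = - \frac{26}{5} \approx -5.2$)
$\frac{2 - 2}{11 + k} \left(-13\right) - 6 = \frac{2 - 2}{11 - \frac{26}{5}} \left(-13\right) - 6 = \frac{0}{\frac{29}{5}} \left(-13\right) - 6 = 0 \cdot \frac{5}{29} \left(-13\right) - 6 = 0 \left(-13\right) - 6 = 0 - 6 = -6$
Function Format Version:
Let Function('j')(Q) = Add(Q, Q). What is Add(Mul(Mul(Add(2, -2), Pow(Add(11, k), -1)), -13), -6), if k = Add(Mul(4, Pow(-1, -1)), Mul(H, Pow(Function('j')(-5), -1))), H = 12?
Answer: -6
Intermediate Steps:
Function('j')(Q) = Mul(2, Q)
k = Rational(-26, 5) (k = Add(Mul(4, Pow(-1, -1)), Mul(12, Pow(Mul(2, -5), -1))) = Add(Mul(4, -1), Mul(12, Pow(-10, -1))) = Add(-4, Mul(12, Rational(-1, 10))) = Add(-4, Rational(-6, 5)) = Rational(-26, 5) ≈ -5.2000)
Add(Mul(Mul(Add(2, -2), Pow(Add(11, k), -1)), -13), -6) = Add(Mul(Mul(Add(2, -2), Pow(Add(11, Rational(-26, 5)), -1)), -13), -6) = Add(Mul(Mul(0, Pow(Rational(29, 5), -1)), -13), -6) = Add(Mul(Mul(0, Rational(5, 29)), -13), -6) = Add(Mul(0, -13), -6) = Add(0, -6) = -6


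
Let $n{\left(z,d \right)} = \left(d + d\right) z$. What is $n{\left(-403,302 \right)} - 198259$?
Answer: $-441671$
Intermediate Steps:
$n{\left(z,d \right)} = 2 d z$
$n{\left(-403,302 \right)} - 198259 = 2 \cdot 302 \left(-403\right) - 198259 = -243412 - 198259 = -441671$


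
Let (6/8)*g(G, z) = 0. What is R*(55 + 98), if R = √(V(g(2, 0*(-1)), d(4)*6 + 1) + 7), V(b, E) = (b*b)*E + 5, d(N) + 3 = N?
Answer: 306*√3 ≈ 530.01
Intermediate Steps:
g(G, z) = 0 (g(G, z) = (4/3)*0 = 0)
d(N) = -3 + N
V(b, E) = 5 + E*b² (V(b, E) = b²*E + 5 = E*b² + 5 = 5 + E*b²)
R = 2*√3 (R = √((5 + ((-3 + 4)*6 + 1)*0²) + 7) = √((5 + (1*6 + 1)*0) + 7) = √((5 + (6 + 1)*0) + 7) = √((5 + 7*0) + 7) = √((5 + 0) + 7) = √(5 + 7) = √12 = 2*√3 ≈ 3.4641)
R*(55 + 98) = (2*√3)*(55 + 98) = (2*√3)*153 = 306*√3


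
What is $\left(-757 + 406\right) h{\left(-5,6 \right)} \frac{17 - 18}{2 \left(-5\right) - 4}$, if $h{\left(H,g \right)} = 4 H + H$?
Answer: $\frac{8775}{14} \approx 626.79$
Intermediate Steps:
$h{\left(H,g \right)} = 5 H$
$\left(-757 + 406\right) h{\left(-5,6 \right)} \frac{17 - 18}{2 \left(-5\right) - 4} = \left(-757 + 406\right) 5 \left(-5\right) \frac{17 - 18}{2 \left(-5\right) - 4} = - 351 \left(- 25 \left(- \frac{1}{-10 - 4}\right)\right) = - 351 \left(- 25 \left(- \frac{1}{-14}\right)\right) = - 351 \left(- 25 \left(\left(-1\right) \left(- \frac{1}{14}\right)\right)\right) = - 351 \left(\left(-25\right) \frac{1}{14}\right) = \left(-351\right) \left(- \frac{25}{14}\right) = \frac{8775}{14}$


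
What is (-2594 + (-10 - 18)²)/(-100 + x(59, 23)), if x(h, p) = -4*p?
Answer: 905/96 ≈ 9.4271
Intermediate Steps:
(-2594 + (-10 - 18)²)/(-100 + x(59, 23)) = (-2594 + (-10 - 18)²)/(-100 - 4*23) = (-2594 + (-28)²)/(-100 - 92) = (-2594 + 784)/(-192) = -1810*(-1/192) = 905/96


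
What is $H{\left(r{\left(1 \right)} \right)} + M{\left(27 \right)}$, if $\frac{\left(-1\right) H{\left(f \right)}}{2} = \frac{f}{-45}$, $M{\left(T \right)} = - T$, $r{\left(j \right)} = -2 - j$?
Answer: $- \frac{407}{15} \approx -27.133$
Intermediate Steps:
$H{\left(f \right)} = \frac{2 f}{45}$ ($H{\left(f \right)} = - 2 \frac{f}{-45} = - 2 f \left(- \frac{1}{45}\right) = - 2 \left(- \frac{f}{45}\right) = \frac{2 f}{45}$)
$H{\left(r{\left(1 \right)} \right)} + M{\left(27 \right)} = \frac{2 \left(-2 - 1\right)}{45} - 27 = \frac{2}{45} \left(-3\right) - 27 = - \frac{2}{15} - 27 = - \frac{407}{15}$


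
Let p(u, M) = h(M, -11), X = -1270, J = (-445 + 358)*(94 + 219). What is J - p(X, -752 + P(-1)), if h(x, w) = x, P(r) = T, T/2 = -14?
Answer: -26451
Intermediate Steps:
T = -28 (T = 2*(-14) = -28)
P(r) = -28
J = -27231 (J = -87*313 = -27231)
p(u, M) = M
J - p(X, -752 + P(-1)) = -27231 - (-752 - 28) = -27231 - 1*(-780) = -27231 + 780 = -26451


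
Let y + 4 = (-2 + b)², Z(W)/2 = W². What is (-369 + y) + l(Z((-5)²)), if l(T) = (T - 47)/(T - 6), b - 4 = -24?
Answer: 139287/1244 ≈ 111.97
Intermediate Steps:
b = -20 (b = 4 - 24 = -20)
Z(W) = 2*W²
l(T) = (-47 + T)/(-6 + T)
y = 480 (y = -4 + (-2 - 20)² = -4 + (-22)² = -4 + 484 = 480)
(-369 + y) + l(Z((-5)²)) = (-369 + 480) + (-47 + 2*((-5)²)²)/(-6 + 2*((-5)²)²) = 111 + (-47 + 2*25²)/(-6 + 2*25²) = 111 + (-47 + 2*625)/(-6 + 2*625) = 111 + (-47 + 1250)/(-6 + 1250) = 111 + 1203/1244 = 139287/1244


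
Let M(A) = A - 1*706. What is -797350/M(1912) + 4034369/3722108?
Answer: -1481478682393/2244431124 ≈ -660.07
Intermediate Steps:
M(A) = -706 + A (M(A) = A - 706 = -706 + A)
-797350/M(1912) + 4034369/3722108 = -797350/(-706 + 1912) + 4034369/3722108 = -797350/1206 + 4034369*(1/3722108) = -797350*1/1206 + 4034369/3722108 = -398675/603 + 4034369/3722108 = -1481478682393/2244431124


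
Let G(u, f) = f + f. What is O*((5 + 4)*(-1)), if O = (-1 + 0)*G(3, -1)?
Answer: -18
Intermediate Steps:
G(u, f) = 2*f
O = 2 (O = (-1 + 0)*(2*(-1)) = -1*(-2) = 2)
O*((5 + 4)*(-1)) = 2*((5 + 4)*(-1)) = 2*(9*(-1)) = 2*(-9) = -18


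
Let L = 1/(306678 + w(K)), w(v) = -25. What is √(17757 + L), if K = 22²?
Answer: √1669798360503266/306653 ≈ 133.26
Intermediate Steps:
K = 484
L = 1/306653 (L = 1/(306678 - 25) = 1/306653 ≈ 3.2610e-6)
√(17757 + L) = √(17757 + 1/306653) = √(5445237322/306653) = √1669798360503266/306653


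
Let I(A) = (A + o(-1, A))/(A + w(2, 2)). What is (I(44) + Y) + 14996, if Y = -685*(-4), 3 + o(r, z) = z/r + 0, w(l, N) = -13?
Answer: 549813/31 ≈ 17736.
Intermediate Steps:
o(r, z) = -3 + z/r (o(r, z) = -3 + (z/r + 0) = -3 + z/r)
I(A) = -3/(-13 + A) (I(A) = (A + (-3 + A/(-1)))/(A - 13) = (A + (-3 + A*(-1)))/(-13 + A) = (A + (-3 - A))/(-13 + A) = -3/(-13 + A))
Y = 2740
(I(44) + Y) + 14996 = (-3/(-13 + 44) + 2740) + 14996 = (-3/31 + 2740) + 14996 = 84937/31 + 14996 = 549813/31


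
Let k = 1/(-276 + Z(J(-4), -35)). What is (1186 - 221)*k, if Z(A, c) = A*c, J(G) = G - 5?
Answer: 965/39 ≈ 24.744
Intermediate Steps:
J(G) = -5 + G
k = 1/39 (k = 1/(-276 + (-5 - 4)*(-35)) = 1/(-276 - 9*(-35)) = 1/(-276 + 315) = 1/39 ≈ 0.025641)
(1186 - 221)*k = (1186 - 221)*(1/39) = 965*(1/39) = 965/39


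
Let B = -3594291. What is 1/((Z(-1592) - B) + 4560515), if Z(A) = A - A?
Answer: 1/8154806 ≈ 1.2263e-7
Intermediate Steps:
Z(A) = 0
1/((Z(-1592) - B) + 4560515) = 1/((0 - 1*(-3594291)) + 4560515) = 1/((0 + 3594291) + 4560515) = 1/(3594291 + 4560515) = 1/8154806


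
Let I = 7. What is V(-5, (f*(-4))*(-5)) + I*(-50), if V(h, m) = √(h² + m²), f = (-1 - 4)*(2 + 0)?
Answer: -350 + 5*√1601 ≈ -149.94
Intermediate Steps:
f = -10 (f = -5*2 = -10)
V(-5, (f*(-4))*(-5)) + I*(-50) = √((-5)² + (-10*(-4)*(-5))²) + 7*(-50) = √(25 + (40*(-5))²) - 350 = √(25 + (-200)²) - 350 = √(25 + 40000) - 350 = √40025 - 350 = 5*√1601 - 350 = -350 + 5*√1601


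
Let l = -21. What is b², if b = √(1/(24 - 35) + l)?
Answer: -232/11 ≈ -21.091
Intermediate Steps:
b = 2*I*√638/11 (b = √(1/(24 - 35) - 21) = √(1/(-11) - 21) = √(-1/11 - 21) = √(-232/11) = 2*I*√638/11 ≈ 4.5925*I)
b² = (2*I*√638/11)² = -232/11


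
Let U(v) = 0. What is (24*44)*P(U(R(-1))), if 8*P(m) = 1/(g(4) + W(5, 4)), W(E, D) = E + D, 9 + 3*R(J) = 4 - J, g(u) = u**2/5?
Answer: 660/61 ≈ 10.820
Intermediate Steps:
g(u) = u**2/5 (g(u) = u**2*(1/5) = u**2/5)
R(J) = -5/3 - J/3 (R(J) = -3 + (4 - J)/3 = -3 + (4/3 - J/3) = -5/3 - J/3)
W(E, D) = D + E
P(m) = 5/488 (P(m) = 1/(8*((1/5)*4**2 + (4 + 5))) = 1/(8*((1/5)*16 + 9)) = 1/(8*(16/5 + 9)) = 1/(8*(61/5)) = (1/8)*(5/61) = 5/488)
(24*44)*P(U(R(-1))) = (24*44)*(5/488) = 1056*(5/488) = 660/61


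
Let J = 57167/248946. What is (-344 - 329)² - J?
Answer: 112754805667/248946 ≈ 4.5293e+5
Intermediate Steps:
J = 57167/248946 (J = 57167*(1/248946) = 57167/248946 ≈ 0.22964)
(-344 - 329)² - J = (-344 - 329)² - 1*57167/248946 = (-673)² - 57167/248946 = 452929 - 57167/248946 = 112754805667/248946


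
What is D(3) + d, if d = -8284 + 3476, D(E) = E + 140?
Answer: -4665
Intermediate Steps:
D(E) = 140 + E
d = -4808
D(3) + d = (140 + 3) - 4808 = 143 - 4808 = -4665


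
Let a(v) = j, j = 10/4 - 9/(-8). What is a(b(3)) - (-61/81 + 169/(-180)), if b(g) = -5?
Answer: 17227/3240 ≈ 5.3170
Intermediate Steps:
j = 29/8 (j = 10*(¼) - 9*(-⅛) = 5/2 + 9/8 = 29/8 ≈ 3.6250)
a(v) = 29/8
a(b(3)) - (-61/81 + 169/(-180)) = 29/8 - (-61/81 + 169/(-180)) = 29/8 - (-61*1/81 + 169*(-1/180)) = 29/8 - (-61/81 - 169/180) = 29/8 - 1*(-2741/1620) = 29/8 + 2741/1620 = 17227/3240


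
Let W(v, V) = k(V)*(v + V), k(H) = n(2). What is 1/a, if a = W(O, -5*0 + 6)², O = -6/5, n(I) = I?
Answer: 25/2304 ≈ 0.010851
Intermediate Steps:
k(H) = 2
O = -6/5 (O = -6*⅕ = -6/5 ≈ -1.2000)
W(v, V) = 2*V + 2*v (W(v, V) = 2*(v + V) = 2*(V + v) = 2*V + 2*v)
a = 2304/25 (a = (2*(-5*0 + 6) + 2*(-6/5))² = (2*(0 + 6) - 12/5)² = (2*6 - 12/5)² = (12 - 12/5)² = (48/5)² = 2304/25 ≈ 92.160)
1/a = 1/(2304/25) = 25/2304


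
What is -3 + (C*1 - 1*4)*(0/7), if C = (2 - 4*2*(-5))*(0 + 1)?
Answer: -3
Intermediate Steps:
C = 42 (C = (2 - 8*(-5))*1 = (2 + 40)*1 = 42*1 = 42)
-3 + (C*1 - 1*4)*(0/7) = -3 + (42*1 - 1*4)*(0/7) = -3 + (42 - 4)*(0*(1/7)) = -3 + 38*0 = -3 + 0 = -3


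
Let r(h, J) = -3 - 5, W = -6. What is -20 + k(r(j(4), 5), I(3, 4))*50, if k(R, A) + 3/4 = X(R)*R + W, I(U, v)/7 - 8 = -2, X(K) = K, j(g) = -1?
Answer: 5685/2 ≈ 2842.5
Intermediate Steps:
I(U, v) = 42 (I(U, v) = 56 + 7*(-2) = 56 - 14 = 42)
r(h, J) = -8
k(R, A) = -27/4 + R² (k(R, A) = -¾ + (R*R - 6) = -¾ + (R² - 6) = -¾ + (-6 + R²) = -27/4 + R²)
-20 + k(r(j(4), 5), I(3, 4))*50 = -20 + (-27/4 + (-8)²)*50 = -20 + (-27/4 + 64)*50 = -20 + (229/4)*50 = -20 + 5725/2 = 5685/2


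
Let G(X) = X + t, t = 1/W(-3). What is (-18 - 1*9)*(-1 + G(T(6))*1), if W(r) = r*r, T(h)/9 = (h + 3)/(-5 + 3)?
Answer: 2235/2 ≈ 1117.5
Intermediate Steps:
T(h) = -27/2 - 9*h/2 (T(h) = 9*((h + 3)/(-5 + 3)) = 9*((3 + h)/(-2)) = 9*((3 + h)*(-½)) = 9*(-3/2 - h/2) = -27/2 - 9*h/2)
W(r) = r²
t = ⅑ (t = 1/((-3)²) = 1/9 = ⅑ ≈ 0.11111)
G(X) = ⅑ + X (G(X) = X + ⅑ = ⅑ + X)
(-18 - 1*9)*(-1 + G(T(6))*1) = (-18 - 1*9)*(-1 + (⅑ + (-27/2 - 9/2*6))*1) = (-18 - 9)*(-1 + (⅑ + (-27/2 - 27))*1) = -27*(-1 + (⅑ - 81/2)*1) = -27*(-1 - 727/18*1) = -27*(-1 - 727/18) = -27*(-745/18) = 2235/2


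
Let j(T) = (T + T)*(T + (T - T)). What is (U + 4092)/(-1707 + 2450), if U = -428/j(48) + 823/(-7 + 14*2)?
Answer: 33313171/5991552 ≈ 5.5600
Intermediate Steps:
j(T) = 2*T² (j(T) = (2*T)*(T + 0) = (2*T)*T = 2*T²)
U = 315283/8064 (U = -428/(2*48²) + 823/(-7 + 14*2) = -428/(2*2304) + 823/(-7 + 28) = -428/4608 + 823/21 = -428*1/4608 + 823*(1/21) = -107/1152 + 823/21 = 315283/8064 ≈ 39.098)
(U + 4092)/(-1707 + 2450) = (315283/8064 + 4092)/(-1707 + 2450) = (33313171/8064)/743 = (33313171/8064)*(1/743) = 33313171/5991552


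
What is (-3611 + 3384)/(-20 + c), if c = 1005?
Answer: -227/985 ≈ -0.23046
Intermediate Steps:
(-3611 + 3384)/(-20 + c) = (-3611 + 3384)/(-20 + 1005) = -227/985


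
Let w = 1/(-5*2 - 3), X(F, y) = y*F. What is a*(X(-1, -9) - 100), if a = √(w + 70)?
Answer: -21*√1313 ≈ -760.94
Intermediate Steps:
X(F, y) = F*y
w = -1/13 (w = 1/(-10 - 3) = 1/(-13) = -1/13 ≈ -0.076923)
a = 3*√1313/13 (a = √(-1/13 + 70) = √(909/13) = 3*√1313/13 ≈ 8.3620)
a*(X(-1, -9) - 100) = (3*√1313/13)*(-1*(-9) - 100) = (3*√1313/13)*(9 - 100) = (3*√1313/13)*(-91) = -21*√1313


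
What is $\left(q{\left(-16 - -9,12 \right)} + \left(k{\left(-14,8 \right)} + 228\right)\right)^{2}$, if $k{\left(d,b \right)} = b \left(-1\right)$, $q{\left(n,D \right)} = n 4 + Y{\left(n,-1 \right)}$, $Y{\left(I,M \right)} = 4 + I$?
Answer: $35721$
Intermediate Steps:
$q{\left(n,D \right)} = 4 + 5 n$ ($q{\left(n,D \right)} = n 4 + \left(4 + n\right) = 4 n + \left(4 + n\right) = 4 + 5 n$)
$k{\left(d,b \right)} = - b$
$\left(q{\left(-16 - -9,12 \right)} + \left(k{\left(-14,8 \right)} + 228\right)\right)^{2} = \left(\left(4 + 5 \left(-16 - -9\right)\right) + \left(\left(-1\right) 8 + 228\right)\right)^{2} = \left(\left(4 + 5 \left(-16 + 9\right)\right) + \left(-8 + 228\right)\right)^{2} = \left(\left(4 + 5 \left(-7\right)\right) + 220\right)^{2} = \left(\left(4 - 35\right) + 220\right)^{2} = \left(-31 + 220\right)^{2} = 189^{2} = 35721$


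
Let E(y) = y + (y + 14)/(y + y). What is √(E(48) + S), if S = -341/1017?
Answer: √88830317/1356 ≈ 6.9506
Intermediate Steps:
S = -341/1017 (S = -341*1/1017 = -341/1017 ≈ -0.33530)
E(y) = y + (14 + y)/(2*y) (E(y) = y + (14 + y)/((2*y)) = y + (14 + y)*(1/(2*y)) = y + (14 + y)/(2*y))
√(E(48) + S) = √((½ + 48 + 7/48) - 341/1017) = √(2335/48 - 341/1017) = √(786109/16272) = √88830317/1356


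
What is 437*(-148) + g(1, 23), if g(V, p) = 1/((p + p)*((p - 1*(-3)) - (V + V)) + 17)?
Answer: -72501795/1121 ≈ -64676.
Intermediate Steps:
g(V, p) = 1/(17 + 2*p*(3 + p - 2*V)) (g(V, p) = 1/((2*p)*((p + 3) - 2*V) + 17) = 1/((2*p)*((3 + p) - 2*V) + 17) = 1/((2*p)*(3 + p - 2*V) + 17) = 1/(2*p*(3 + p - 2*V) + 17) = 1/(17 + 2*p*(3 + p - 2*V)))
437*(-148) + g(1, 23) = 437*(-148) + 1/(17 + 2*23² + 6*23 - 4*1*23) = -64676 + 1/(17 + 2*529 + 138 - 92) = -64676 + 1/(17 + 1058 + 138 - 92) = -64676 + 1/1121 = -72501795/1121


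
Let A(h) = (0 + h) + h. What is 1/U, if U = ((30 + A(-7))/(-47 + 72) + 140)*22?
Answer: 25/77352 ≈ 0.00032320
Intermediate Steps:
A(h) = 2*h (A(h) = h + h = 2*h)
U = 77352/25 (U = ((30 + 2*(-7))/(-47 + 72) + 140)*22 = ((30 - 14)/25 + 140)*22 = (16*(1/25) + 140)*22 = (16/25 + 140)*22 = (3516/25)*22 = 77352/25 ≈ 3094.1)
1/U = 1/(77352/25) = 25/77352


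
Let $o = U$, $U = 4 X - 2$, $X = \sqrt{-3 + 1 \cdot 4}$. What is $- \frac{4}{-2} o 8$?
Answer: $32$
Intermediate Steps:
$X = 1$ ($X = \sqrt{-3 + 4} = \sqrt{1} = 1$)
$U = 2$ ($U = 4 \cdot 1 - 2 = 4 + \left(-3 + 1\right) = 4 - 2 = 2$)
$o = 2$
$- \frac{4}{-2} o 8 = - \frac{4}{-2} \cdot 2 \cdot 8 = \left(-4\right) \left(- \frac{1}{2}\right) 2 \cdot 8 = 2 \cdot 2 \cdot 8 = 4 \cdot 8 = 32$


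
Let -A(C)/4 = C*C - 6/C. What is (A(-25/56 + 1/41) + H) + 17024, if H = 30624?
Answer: 20258432657741/425682992 ≈ 47590.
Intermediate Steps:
A(C) = -4*C² + 24/C (A(C) = -4*(C*C - 6/C) = -4*(C² - 6/C) = -4*C² + 24/C)
(A(-25/56 + 1/41) + H) + 17024 = (4*(6 - (-25/56 + 1/41)³)/(-25/56 + 1/41) + 30624) + 17024 = (4*(6 - (-969/2296)³)/(-969/2296) + 30624) + 17024 = (4*(-2296/969)*(6 - 1*(-909853209/12103630336)) + 30624) + 17024 = (4*(-2296/969)*(6 + 909853209/12103630336) + 30624) + 17024 = (4*(-2296/969)*(73531635225/12103630336) + 30624) + 17024 = (-24510545075/425682992 + 30624) + 17024 = 13011605401933/425682992 + 17024 = 20258432657741/425682992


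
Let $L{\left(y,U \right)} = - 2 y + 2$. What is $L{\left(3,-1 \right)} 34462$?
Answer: $-137848$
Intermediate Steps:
$L{\left(y,U \right)} = 2 - 2 y$
$L{\left(3,-1 \right)} 34462 = \left(2 - 6\right) 34462 = \left(-4\right) 34462 = -137848$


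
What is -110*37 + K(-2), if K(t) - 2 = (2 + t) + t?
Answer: -4070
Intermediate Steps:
K(t) = 4 + 2*t (K(t) = 2 + ((2 + t) + t) = 2 + (2 + 2*t) = 4 + 2*t)
-110*37 + K(-2) = -110*37 + (4 + 2*(-2)) = -4070 + (4 - 4) = -4070 + 0 = -4070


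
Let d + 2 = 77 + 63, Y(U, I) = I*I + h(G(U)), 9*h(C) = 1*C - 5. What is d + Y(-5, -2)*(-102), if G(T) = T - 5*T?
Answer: -440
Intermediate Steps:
G(T) = -4*T
h(C) = -5/9 + C/9 (h(C) = (1*C - 5)/9 = (C - 5)/9 = (-5 + C)/9 = -5/9 + C/9)
Y(U, I) = -5/9 + I² - 4*U/9 (Y(U, I) = I*I + (-5/9 + (-4*U)/9) = I² + (-5/9 - 4*U/9) = -5/9 + I² - 4*U/9)
d = 138 (d = -2 + (77 + 63) = -2 + 140 = 138)
d + Y(-5, -2)*(-102) = 138 + (-5/9 + (-2)² - 4/9*(-5))*(-102) = 138 + (-5/9 + 4 + 20/9)*(-102) = 138 + (17/3)*(-102) = 138 - 578 = -440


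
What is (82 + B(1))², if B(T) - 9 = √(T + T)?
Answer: (91 + √2)² ≈ 8540.4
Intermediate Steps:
B(T) = 9 + √2*√T (B(T) = 9 + √(T + T) = 9 + √(2*T) = 9 + √2*√T)
(82 + B(1))² = (82 + (9 + √2*√1))² = (82 + (9 + √2*1))² = (82 + (9 + √2))² = (91 + √2)²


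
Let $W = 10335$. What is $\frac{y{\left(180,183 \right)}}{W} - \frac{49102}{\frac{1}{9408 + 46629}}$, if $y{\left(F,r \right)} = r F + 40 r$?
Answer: $- \frac{1895803322602}{689} \approx -2.7515 \cdot 10^{9}$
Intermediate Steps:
$y{\left(F,r \right)} = 40 r + F r$ ($y{\left(F,r \right)} = F r + 40 r = 40 r + F r$)
$\frac{y{\left(180,183 \right)}}{W} - \frac{49102}{\frac{1}{9408 + 46629}} = \frac{183 \left(40 + 180\right)}{10335} - \frac{49102}{\frac{1}{9408 + 46629}} = 183 \cdot 220 \cdot \frac{1}{10335} - \frac{49102}{\frac{1}{56037}} = 40260 \cdot \frac{1}{10335} - 49102 \frac{1}{\frac{1}{56037}} = \frac{2684}{689} - 2751528774 = - \frac{1895803322602}{689}$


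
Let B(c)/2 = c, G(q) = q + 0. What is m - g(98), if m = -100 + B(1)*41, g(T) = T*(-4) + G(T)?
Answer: 276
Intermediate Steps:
G(q) = q
B(c) = 2*c
g(T) = -3*T (g(T) = T*(-4) + T = -4*T + T = -3*T)
m = -18 (m = -100 + (2*1)*41 = -100 + 2*41 = -100 + 82 = -18)
m - g(98) = -18 - (-3)*98 = -18 - 1*(-294) = -18 + 294 = 276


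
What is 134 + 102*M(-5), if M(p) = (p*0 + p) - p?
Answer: 134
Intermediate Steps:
M(p) = 0 (M(p) = (0 + p) - p = p - p = 0)
134 + 102*M(-5) = 134 + 102*0 = 134 + 0 = 134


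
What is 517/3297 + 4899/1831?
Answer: 17098630/6036807 ≈ 2.8324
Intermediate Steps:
517/3297 + 4899/1831 = 17098630/6036807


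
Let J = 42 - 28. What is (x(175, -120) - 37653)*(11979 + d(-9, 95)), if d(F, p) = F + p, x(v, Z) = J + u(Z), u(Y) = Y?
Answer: -455562335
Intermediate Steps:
J = 14
x(v, Z) = 14 + Z
(x(175, -120) - 37653)*(11979 + d(-9, 95)) = ((14 - 120) - 37653)*(11979 + (-9 + 95)) = (-106 - 37653)*(11979 + 86) = -37759*12065 = -455562335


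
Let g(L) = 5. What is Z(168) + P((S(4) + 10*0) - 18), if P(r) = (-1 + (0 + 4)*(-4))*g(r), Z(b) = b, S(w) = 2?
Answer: 83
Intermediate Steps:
P(r) = -85 (P(r) = (-1 + (0 + 4)*(-4))*5 = (-1 + 4*(-4))*5 = (-1 - 16)*5 = -17*5 = -85)
Z(168) + P((S(4) + 10*0) - 18) = 168 - 85 = 83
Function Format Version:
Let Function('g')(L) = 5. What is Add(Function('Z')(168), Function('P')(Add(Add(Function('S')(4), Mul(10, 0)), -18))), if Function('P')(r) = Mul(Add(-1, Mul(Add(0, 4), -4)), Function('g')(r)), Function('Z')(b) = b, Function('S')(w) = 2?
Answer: 83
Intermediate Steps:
Function('P')(r) = -85 (Function('P')(r) = Mul(Add(-1, Mul(Add(0, 4), -4)), 5) = Mul(Add(-1, Mul(4, -4)), 5) = Mul(Add(-1, -16), 5) = Mul(-17, 5) = -85)
Add(Function('Z')(168), Function('P')(Add(Add(Function('S')(4), Mul(10, 0)), -18))) = Add(168, -85) = 83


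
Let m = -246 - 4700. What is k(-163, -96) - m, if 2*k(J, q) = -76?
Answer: 4908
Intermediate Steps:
k(J, q) = -38 (k(J, q) = (½)*(-76) = -38)
m = -4946
k(-163, -96) - m = -38 - 1*(-4946) = -38 + 4946 = 4908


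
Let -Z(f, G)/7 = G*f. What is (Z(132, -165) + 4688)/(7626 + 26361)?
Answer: 157148/33987 ≈ 4.6238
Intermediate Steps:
Z(f, G) = -7*G*f
(Z(132, -165) + 4688)/(7626 + 26361) = (-7*(-165)*132 + 4688)/(7626 + 26361) = (152460 + 4688)/33987 = 157148*(1/33987) = 157148/33987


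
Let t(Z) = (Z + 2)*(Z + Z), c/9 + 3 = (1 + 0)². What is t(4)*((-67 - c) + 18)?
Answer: -1488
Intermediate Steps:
c = -18 (c = -27 + 9*(1 + 0)² = -27 + 9*1² = -27 + 9*1 = -27 + 9 = -18)
t(Z) = 2*Z*(2 + Z) (t(Z) = (2 + Z)*(2*Z) = 2*Z*(2 + Z))
t(4)*((-67 - c) + 18) = (2*4*(2 + 4))*((-67 - 1*(-18)) + 18) = (2*4*6)*((-67 + 18) + 18) = 48*(-49 + 18) = 48*(-31) = -1488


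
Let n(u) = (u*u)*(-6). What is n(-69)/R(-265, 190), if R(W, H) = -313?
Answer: 28566/313 ≈ 91.265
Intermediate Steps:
n(u) = -6*u² (n(u) = u²*(-6) = -6*u²)
n(-69)/R(-265, 190) = -6*(-69)²/(-313) = -6*4761*(-1/313) = -28566*(-1/313) = 28566/313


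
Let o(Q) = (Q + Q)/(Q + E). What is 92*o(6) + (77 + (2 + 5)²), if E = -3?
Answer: 494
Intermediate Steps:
o(Q) = 2*Q/(-3 + Q) (o(Q) = (Q + Q)/(Q - 3) = (2*Q)/(-3 + Q) = 2*Q/(-3 + Q))
92*o(6) + (77 + (2 + 5)²) = 92*(2*6/(-3 + 6)) + (77 + (2 + 5)²) = 92*(2*6/3) + (77 + 7²) = 92*(2*6*(⅓)) + (77 + 49) = 92*4 + 126 = 368 + 126 = 494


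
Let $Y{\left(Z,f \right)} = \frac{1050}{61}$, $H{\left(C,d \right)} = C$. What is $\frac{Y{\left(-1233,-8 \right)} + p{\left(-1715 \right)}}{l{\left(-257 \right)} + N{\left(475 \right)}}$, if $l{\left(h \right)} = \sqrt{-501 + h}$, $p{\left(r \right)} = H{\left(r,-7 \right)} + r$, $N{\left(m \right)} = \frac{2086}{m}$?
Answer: $- \frac{103137576500}{5348941953} + \frac{23485306250 i \sqrt{758}}{5348941953} \approx -19.282 + 120.88 i$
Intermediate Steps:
$Y{\left(Z,f \right)} = \frac{1050}{61}$ ($Y{\left(Z,f \right)} = 1050 \cdot \frac{1}{61} = \frac{1050}{61}$)
$p{\left(r \right)} = 2 r$ ($p{\left(r \right)} = r + r = 2 r$)
$\frac{Y{\left(-1233,-8 \right)} + p{\left(-1715 \right)}}{l{\left(-257 \right)} + N{\left(475 \right)}} = \frac{\frac{1050}{61} + 2 \left(-1715\right)}{\sqrt{-501 - 257} + \frac{2086}{475}} = \frac{\frac{1050}{61} - 3430}{\sqrt{-758} + 2086 \cdot \frac{1}{475}} = - \frac{208180}{61 \left(i \sqrt{758} + \frac{2086}{475}\right)} = - \frac{208180}{61 \left(\frac{2086}{475} + i \sqrt{758}\right)}$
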